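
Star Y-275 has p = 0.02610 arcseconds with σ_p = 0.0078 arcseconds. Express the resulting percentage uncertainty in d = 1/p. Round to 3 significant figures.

For d = 1/p, |σ_d/d| = |σ_p/p|.
σ_p/p = 0.0078 / 0.02610 = 0.29885 = 29.885%.

29.9%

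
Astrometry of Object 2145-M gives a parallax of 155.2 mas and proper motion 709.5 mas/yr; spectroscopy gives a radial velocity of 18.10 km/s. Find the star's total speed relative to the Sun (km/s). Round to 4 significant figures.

d = 1/p = 1/0.1552″ = 6.4433 pc.
μ = 709.5 mas/yr = 0.7095 ″/yr.
v_t = 4.740 μ d = 4.740 × 0.7095 × 6.4433 = 21.669 km/s.
v = √(v_r² + v_t²) = √(18.10² + 21.669²) = √797.156 = 28.234 km/s.

28.23 km/s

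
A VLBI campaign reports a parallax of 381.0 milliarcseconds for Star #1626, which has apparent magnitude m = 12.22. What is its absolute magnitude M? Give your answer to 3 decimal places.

d = 1/p = 1/0.3810″ = 2.6247 pc.
m − M = 5 log₁₀(2.6247) − 5 = 2.0954 − 5 = -2.9046.
M = m − (m − M) = 12.22 − (-2.9046) = 15.125.

M = 15.125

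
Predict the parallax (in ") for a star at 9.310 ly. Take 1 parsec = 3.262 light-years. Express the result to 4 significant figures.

d = 9.310 ly ÷ 3.262 = 2.8541 pc.
p = 1/d = 1/2.8541 = 0.35037 arcsec.

0.3504 "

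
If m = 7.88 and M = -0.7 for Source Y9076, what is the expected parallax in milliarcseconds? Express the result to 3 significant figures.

1.92 mas

m − M = 7.88 − (-0.7) = 8.58.
d = 10^((m−M)/5 + 1) = 10^2.716 = 520 pc.
p = 1/d = 1/520 = 0.0019231 arcsec = 1.9231 mas.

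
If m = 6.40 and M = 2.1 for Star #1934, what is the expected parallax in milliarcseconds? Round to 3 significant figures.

m − M = 6.40 − 2.1 = 4.30.
d = 10^((m−M)/5 + 1) = 10^1.860 = 72.444 pc.
p = 1/d = 1/72.444 = 0.013804 arcsec = 13.804 mas.

13.8 mas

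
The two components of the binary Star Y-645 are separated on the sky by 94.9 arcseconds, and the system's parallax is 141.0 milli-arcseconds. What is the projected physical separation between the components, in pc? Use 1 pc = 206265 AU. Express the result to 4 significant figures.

d = 1/p = 1/0.1410″ = 7.0922 pc.
At distance d (pc), an angle of θ arcsec spans θ·d AU: s = 94.9 × 7.0922 = 673.05 AU.
= 673.05 / 206265 = 0.0032630 pc.

0.003263 pc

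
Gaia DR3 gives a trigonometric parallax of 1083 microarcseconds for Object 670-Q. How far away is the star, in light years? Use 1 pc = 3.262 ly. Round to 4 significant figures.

p = 1083 microarcseconds = 0.001083 arcsec.
d = 1/p = 1/0.001083 = 923.36 pc.
In light-years: 923.36 × 3.262 = 3012 ly.

3012 light years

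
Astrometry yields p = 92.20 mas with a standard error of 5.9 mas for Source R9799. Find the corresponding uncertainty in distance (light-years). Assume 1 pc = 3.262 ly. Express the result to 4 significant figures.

d = 1/p, so σ_d = σ_p / p².
σ_d = 0.00590 / (0.09220)² = 0.00590 / 0.0085008 = 0.69405 pc = 0.69405 × 3.262 ly = 2.264 ly.

2.264 ly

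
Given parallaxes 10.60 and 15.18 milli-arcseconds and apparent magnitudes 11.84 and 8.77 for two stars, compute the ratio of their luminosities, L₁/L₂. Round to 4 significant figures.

d₁ = 1/p₁ = 1/0.01060″ = 94.34 pc; d₂ = 1/p₂ = 1/0.01518″ = 65.876 pc.
M₁ = m₁ − 5 log₁₀ d₁ + 5 = 11.84 − 9.8735 + 5 = 6.9665.
M₂ = 8.77 − 9.0936 + 5 = 4.6764.
L₁/L₂ = 10^(0.4(M₂ − M₁)) = 10^(0.4 × (-2.2901)) = 10^(-0.91604) = 0.12133.

L₁/L₂ = 0.1213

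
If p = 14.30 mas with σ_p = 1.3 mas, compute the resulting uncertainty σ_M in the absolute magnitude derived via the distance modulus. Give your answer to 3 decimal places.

M = m − 5 log₁₀ d + 5 = m + 5 log₁₀ p + 5, so ∂M/∂p = 5/(p ln 10).
σ_M = (5/ln 10) · (σ_p/p) = 2.1715 × 1.3/14.30 = 2.1715 × 0.090909 = 0.19741.

σ_M = 0.197 mag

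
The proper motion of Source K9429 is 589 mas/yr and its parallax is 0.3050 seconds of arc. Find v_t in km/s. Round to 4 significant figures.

9.154 km/s

d = 1/p = 1/0.3050″ = 3.2787 pc.
μ = 589 mas/yr = 0.589 ″/yr.
v_t = 4.74 × μ × d = 4.74 × 0.589 × 3.2787 = 9.1537 km/s.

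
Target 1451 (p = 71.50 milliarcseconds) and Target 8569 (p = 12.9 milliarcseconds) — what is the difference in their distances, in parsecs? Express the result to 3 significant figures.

d_A = 1/0.07150″ = 13.986 pc; d_B = 1/0.01290″ = 77.519 pc.
|d_B − d_A| = |77.519 − 13.986| = 63.533 pc.

63.5 pc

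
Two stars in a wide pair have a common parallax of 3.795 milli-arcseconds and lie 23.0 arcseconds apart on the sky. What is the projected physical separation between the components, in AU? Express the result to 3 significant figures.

6060 AU

d = 1/p = 1/0.003795″ = 263.5 pc.
At distance d (pc), an angle of θ arcsec spans θ·d AU: s = 23.0 × 263.5 = 6060.5 AU.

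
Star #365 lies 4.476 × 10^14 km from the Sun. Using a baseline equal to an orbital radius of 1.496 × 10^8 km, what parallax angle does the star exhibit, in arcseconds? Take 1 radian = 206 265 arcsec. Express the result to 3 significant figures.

0.0689 arcsec

θ ≈ B/d = (1.496 × 10^8) / (4.476 × 10^14) = 3.3423 × 10^-7 rad.
In arcseconds: 3.3423 × 10^-7 × 206265 = 0.06894″.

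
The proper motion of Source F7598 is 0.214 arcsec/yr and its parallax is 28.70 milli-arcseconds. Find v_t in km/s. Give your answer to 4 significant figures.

35.34 km/s

d = 1/p = 1/0.02870″ = 34.843 pc.
v_t = 4.74 × μ × d = 4.74 × 0.214 × 34.843 = 35.343 km/s.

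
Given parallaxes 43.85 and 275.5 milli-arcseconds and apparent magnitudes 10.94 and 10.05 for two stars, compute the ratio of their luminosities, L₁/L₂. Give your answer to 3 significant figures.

d₁ = 1/p₁ = 1/0.04385″ = 22.805 pc; d₂ = 1/p₂ = 1/0.2755″ = 3.6298 pc.
M₁ = m₁ − 5 log₁₀ d₁ + 5 = 10.94 − 6.7902 + 5 = 9.1498.
M₂ = 10.05 − 2.7994 + 5 = 12.2506.
L₁/L₂ = 10^(0.4(M₂ − M₁)) = 10^(0.4 × 3.1008) = 10^1.24032 = 17.391.

L₁/L₂ = 17.4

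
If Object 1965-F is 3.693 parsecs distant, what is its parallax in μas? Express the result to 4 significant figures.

270800 μas

p = 1/d = 1/3.693 = 0.27078 arcsec.
= 0.27078 × 10⁶ = 2.7078 × 10^5 μas.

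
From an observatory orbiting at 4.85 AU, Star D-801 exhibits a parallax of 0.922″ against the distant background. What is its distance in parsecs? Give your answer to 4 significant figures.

With baseline B (in AU) and parallax p (in arcsec), d = B/p parsecs.
d = 4.85 / 0.922 = 5.2603 pc.

5.260 pc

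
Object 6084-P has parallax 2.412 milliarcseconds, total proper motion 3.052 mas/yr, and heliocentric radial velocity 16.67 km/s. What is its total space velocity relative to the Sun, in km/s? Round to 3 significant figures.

17.7 km/s

d = 1/p = 1/0.002412″ = 414.59 pc.
μ = 3.052 mas/yr = 0.003052 ″/yr.
v_t = 4.740 μ d = 4.740 × 0.003052 × 414.59 = 5.9977 km/s.
v = √(v_r² + v_t²) = √(16.67² + 5.9977²) = √313.861 = 17.716 km/s.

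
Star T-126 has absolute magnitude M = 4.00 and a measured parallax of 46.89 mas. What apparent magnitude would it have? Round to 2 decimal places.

m = 5.64

d = 1/p = 1/0.04689″ = 21.327 pc.
m − M = 5 log₁₀ d − 5 = 5 log₁₀(21.327) − 5 = 6.6446 − 5 = 1.6446.
m = M + (m − M) = 4.00 + 1.6446 = 5.64.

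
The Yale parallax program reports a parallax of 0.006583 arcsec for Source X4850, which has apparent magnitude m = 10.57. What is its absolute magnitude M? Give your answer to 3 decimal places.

M = 4.662

d = 1/p = 1/0.006583″ = 151.91 pc.
m − M = 5 log₁₀(151.91) − 5 = 10.9079 − 5 = 5.9079.
M = m − (m − M) = 10.57 − 5.9079 = 4.662.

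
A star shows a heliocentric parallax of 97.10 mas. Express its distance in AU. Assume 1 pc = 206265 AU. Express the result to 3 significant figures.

p = 97.10 mas = 0.09710 arcsec.
d = 1/p = 1/0.09710 = 10.299 pc.
In AU: 10.299 × 206265 = 2.1243 × 10^6 AU.

2.12 × 10^6 AU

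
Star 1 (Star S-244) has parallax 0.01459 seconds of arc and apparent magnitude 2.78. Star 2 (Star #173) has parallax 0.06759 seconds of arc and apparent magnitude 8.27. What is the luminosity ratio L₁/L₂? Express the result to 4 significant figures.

d₁ = 1/p₁ = 1/0.01459″ = 68.54 pc; d₂ = 1/p₂ = 1/0.06759″ = 14.795 pc.
M₁ = m₁ − 5 log₁₀ d₁ + 5 = 2.78 − 9.1797 + 5 = -1.3997.
M₂ = 8.27 − 5.8506 + 5 = 7.4194.
L₁/L₂ = 10^(0.4(M₂ − M₁)) = 10^(0.4 × 8.8191) = 10^3.52764 = 3370.1.

L₁/L₂ = 3370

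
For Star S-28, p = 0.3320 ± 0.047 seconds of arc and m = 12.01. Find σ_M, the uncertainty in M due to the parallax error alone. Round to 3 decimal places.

σ_M = 0.307 mag

M = m − 5 log₁₀ d + 5 = m + 5 log₁₀ p + 5, so ∂M/∂p = 5/(p ln 10).
σ_M = (5/ln 10) · (σ_p/p) = 2.1715 × 0.047/0.3320 = 2.1715 × 0.14157 = 0.30742.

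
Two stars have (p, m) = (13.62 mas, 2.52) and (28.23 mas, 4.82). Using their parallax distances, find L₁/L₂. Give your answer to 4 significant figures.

L₁/L₂ = 35.73

d₁ = 1/p₁ = 1/0.01362″ = 73.421 pc; d₂ = 1/p₂ = 1/0.02823″ = 35.423 pc.
M₁ = m₁ − 5 log₁₀ d₁ + 5 = 2.52 − 9.3291 + 5 = -1.8091.
M₂ = 4.82 − 7.7464 + 5 = 2.0736.
L₁/L₂ = 10^(0.4(M₂ − M₁)) = 10^(0.4 × 3.8827) = 10^1.55308 = 35.734.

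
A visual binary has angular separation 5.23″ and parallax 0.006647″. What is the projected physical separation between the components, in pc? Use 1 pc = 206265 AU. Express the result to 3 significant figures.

0.00381 pc

d = 1/p = 1/0.006647″ = 150.44 pc.
At distance d (pc), an angle of θ arcsec spans θ·d AU: s = 5.23 × 150.44 = 786.8 AU.
= 786.8 / 206265 = 0.0038145 pc.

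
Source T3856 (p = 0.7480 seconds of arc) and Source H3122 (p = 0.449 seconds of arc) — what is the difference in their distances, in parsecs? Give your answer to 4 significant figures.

d_A = 1/0.7480″ = 1.3369 pc; d_B = 1/0.4490″ = 2.2272 pc.
|d_B − d_A| = |2.2272 − 1.3369| = 0.8903 pc.

0.8903 pc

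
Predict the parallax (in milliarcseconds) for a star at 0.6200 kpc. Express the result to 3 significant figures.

1.61 mas

d = 0.6200 kpc = 620 pc.
p = 1/d = 1/620 = 0.0016129 arcsec.
= 0.0016129 × 1000 = 1.6129 mas.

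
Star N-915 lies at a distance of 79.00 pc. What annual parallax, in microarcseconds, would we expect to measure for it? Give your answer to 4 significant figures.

p = 1/d = 1/79 = 0.012658 arcsec.
= 0.012658 × 10⁶ = 12658 μas.

12660 μas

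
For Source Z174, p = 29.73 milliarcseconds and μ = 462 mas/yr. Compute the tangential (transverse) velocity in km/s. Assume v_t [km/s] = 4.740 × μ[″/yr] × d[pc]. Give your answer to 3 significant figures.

73.7 km/s

d = 1/p = 1/0.02973″ = 33.636 pc.
μ = 462 mas/yr = 0.462 ″/yr.
v_t = 4.74 × μ × d = 4.74 × 0.462 × 33.636 = 73.659 km/s.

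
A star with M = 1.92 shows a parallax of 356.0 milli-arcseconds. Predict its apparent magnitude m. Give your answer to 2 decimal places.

m = -0.84

d = 1/p = 1/0.3560″ = 2.809 pc.
m − M = 5 log₁₀ d − 5 = 5 log₁₀(2.809) − 5 = 2.2428 − 5 = -2.7572.
m = M + (m − M) = 1.92 + (-2.7572) = -0.84.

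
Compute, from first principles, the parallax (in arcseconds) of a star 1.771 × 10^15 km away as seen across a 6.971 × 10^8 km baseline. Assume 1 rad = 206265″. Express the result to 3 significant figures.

θ ≈ B/d = (6.971 × 10^8) / (1.771 × 10^15) = 3.9362 × 10^-7 rad.
In arcseconds: 3.9362 × 10^-7 × 206265 = 0.08119″.

0.0812 arcsec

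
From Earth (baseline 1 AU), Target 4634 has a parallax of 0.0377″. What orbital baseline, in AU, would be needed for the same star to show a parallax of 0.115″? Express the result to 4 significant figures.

3.050 AU

Parallax scales linearly with baseline: p ∝ B, so B = p_target / p_Earth × 1 AU.
B = 0.115 / 0.0377 = 3.0504 AU.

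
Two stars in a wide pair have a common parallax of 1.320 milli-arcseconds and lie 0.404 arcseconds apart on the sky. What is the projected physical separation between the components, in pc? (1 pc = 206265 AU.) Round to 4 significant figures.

d = 1/p = 1/0.001320″ = 757.58 pc.
At distance d (pc), an angle of θ arcsec spans θ·d AU: s = 0.404 × 757.58 = 306.06 AU.
= 306.06 / 206265 = 0.0014838 pc.

0.001484 pc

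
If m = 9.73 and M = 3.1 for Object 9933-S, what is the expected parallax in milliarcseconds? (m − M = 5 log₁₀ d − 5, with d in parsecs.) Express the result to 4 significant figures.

m − M = 9.73 − 3.1 = 6.63.
d = 10^((m−M)/5 + 1) = 10^2.326 = 211.84 pc.
p = 1/d = 1/211.84 = 0.0047205 arcsec = 4.7205 mas.

4.721 mas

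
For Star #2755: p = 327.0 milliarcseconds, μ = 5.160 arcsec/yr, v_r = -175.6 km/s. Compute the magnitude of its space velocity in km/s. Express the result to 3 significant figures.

d = 1/p = 1/0.3270″ = 3.0581 pc.
v_t = 4.740 μ d = 4.740 × 5.160 × 3.0581 = 74.796 km/s.
v = √(v_r² + v_t²) = √((-175.6)² + 74.796²) = √36429.8 = 190.87 km/s.

191 km/s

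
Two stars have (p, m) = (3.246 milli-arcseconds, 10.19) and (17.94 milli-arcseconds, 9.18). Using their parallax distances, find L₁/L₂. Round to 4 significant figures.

L₁/L₂ = 12.05

d₁ = 1/p₁ = 1/0.003246″ = 308.07 pc; d₂ = 1/p₂ = 1/0.01794″ = 55.741 pc.
M₁ = m₁ − 5 log₁₀ d₁ + 5 = 10.19 − 12.4432 + 5 = 2.7468.
M₂ = 9.18 − 8.7309 + 5 = 5.4491.
L₁/L₂ = 10^(0.4(M₂ − M₁)) = 10^(0.4 × 2.7023) = 10^1.08092 = 12.048.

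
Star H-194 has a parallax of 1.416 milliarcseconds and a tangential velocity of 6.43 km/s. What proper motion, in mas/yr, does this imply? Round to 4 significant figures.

d = 1/p = 1/0.001416″ = 706.21 pc.
μ = v_t / (4.74 d) = 6.43 / (4.74 × 706.21) = 6.43 / 3347.4 = 0.0019209 ″/yr = 1.9209 mas/yr.

1.921 mas/yr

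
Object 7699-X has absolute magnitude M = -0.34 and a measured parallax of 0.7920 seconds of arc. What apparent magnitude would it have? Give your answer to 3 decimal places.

m = -4.834

d = 1/p = 1/0.7920″ = 1.2626 pc.
m − M = 5 log₁₀ d − 5 = 5 log₁₀(1.2626) − 5 = 0.5063 − 5 = -4.4937.
m = M + (m − M) = -0.34 + (-4.4937) = -4.834.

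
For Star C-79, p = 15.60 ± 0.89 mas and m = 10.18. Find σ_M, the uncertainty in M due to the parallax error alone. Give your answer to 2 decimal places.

σ_M = 0.12 mag

M = m − 5 log₁₀ d + 5 = m + 5 log₁₀ p + 5, so ∂M/∂p = 5/(p ln 10).
σ_M = (5/ln 10) · (σ_p/p) = 2.1715 × 0.89/15.60 = 2.1715 × 0.057051 = 0.12389.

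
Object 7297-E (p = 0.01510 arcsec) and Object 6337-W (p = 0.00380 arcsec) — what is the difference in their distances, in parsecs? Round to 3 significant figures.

d_A = 1/0.01510″ = 66.225 pc; d_B = 1/0.003800″ = 263.16 pc.
|d_B − d_A| = |263.16 − 66.225| = 196.94 pc.

197 pc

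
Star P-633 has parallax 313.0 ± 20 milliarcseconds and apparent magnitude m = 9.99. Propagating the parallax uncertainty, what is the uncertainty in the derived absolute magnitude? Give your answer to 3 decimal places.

σ_M = 0.139 mag

M = m − 5 log₁₀ d + 5 = m + 5 log₁₀ p + 5, so ∂M/∂p = 5/(p ln 10).
σ_M = (5/ln 10) · (σ_p/p) = 2.1715 × 20/313.0 = 2.1715 × 0.063898 = 0.13875.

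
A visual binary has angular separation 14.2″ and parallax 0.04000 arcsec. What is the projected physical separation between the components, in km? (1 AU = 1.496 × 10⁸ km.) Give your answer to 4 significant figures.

5.311 × 10^10 km

d = 1/p = 1/0.04000″ = 25 pc.
At distance d (pc), an angle of θ arcsec spans θ·d AU: s = 14.2 × 25 = 355 AU.
= 355 × 1.496 × 10⁸ km = 5.3108 × 10^10 km.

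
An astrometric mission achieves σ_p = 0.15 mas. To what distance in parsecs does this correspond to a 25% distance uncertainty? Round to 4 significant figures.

σ_d/d = σ_p/p, so the condition is σ_p/p ≤ 0.25, i.e. p ≥ σ_p/0.25.
p_min = 0.15/0.25 = 0.6 mas = 0.0006 arcsec.
d_max = 1/p_min = 1/0.0006 = 1666.7 pc.

1667 pc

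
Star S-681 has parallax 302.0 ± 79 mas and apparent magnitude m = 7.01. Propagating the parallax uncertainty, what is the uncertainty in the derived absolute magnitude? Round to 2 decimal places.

M = m − 5 log₁₀ d + 5 = m + 5 log₁₀ p + 5, so ∂M/∂p = 5/(p ln 10).
σ_M = (5/ln 10) · (σ_p/p) = 2.1715 × 79/302.0 = 2.1715 × 0.26159 = 0.56804.

σ_M = 0.57 mag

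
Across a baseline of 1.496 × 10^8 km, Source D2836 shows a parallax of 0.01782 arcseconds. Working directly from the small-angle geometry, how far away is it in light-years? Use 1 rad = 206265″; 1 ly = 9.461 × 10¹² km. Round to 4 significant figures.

183.0 ly

θ = 0.01782″ = 0.01782/206265 = 8.6394 × 10^-8 rad.
d = B/θ = (1.496 × 10^8) / (8.6394 × 10^-8) = 1.7316 × 10^15 km = (1.7316 × 10^15) / (9.461 × 10^12) ly = 183.03 ly.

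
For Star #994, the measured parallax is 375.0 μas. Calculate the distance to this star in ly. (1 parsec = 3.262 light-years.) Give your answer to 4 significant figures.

8699 ly

p = 375.0 μas = 0.0003750 arcsec.
d = 1/p = 1/0.0003750 = 2666.7 pc.
In light-years: 2666.7 × 3.262 = 8698.8 ly.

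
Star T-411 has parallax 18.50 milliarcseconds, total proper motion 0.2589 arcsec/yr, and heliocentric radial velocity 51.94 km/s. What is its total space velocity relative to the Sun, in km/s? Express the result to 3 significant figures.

d = 1/p = 1/0.01850″ = 54.054 pc.
v_t = 4.740 μ d = 4.740 × 0.2589 × 54.054 = 66.334 km/s.
v = √(v_r² + v_t²) = √(51.94² + 66.334²) = √7097.96 = 84.249 km/s.

84.2 km/s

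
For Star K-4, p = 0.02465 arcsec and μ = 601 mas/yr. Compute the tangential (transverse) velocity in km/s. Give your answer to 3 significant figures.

116 km/s

d = 1/p = 1/0.02465″ = 40.568 pc.
μ = 601 mas/yr = 0.601 ″/yr.
v_t = 4.74 × μ × d = 4.74 × 0.601 × 40.568 = 115.57 km/s.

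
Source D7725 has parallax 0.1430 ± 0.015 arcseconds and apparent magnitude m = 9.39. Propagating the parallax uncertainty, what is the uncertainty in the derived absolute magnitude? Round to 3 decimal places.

σ_M = 0.228 mag

M = m − 5 log₁₀ d + 5 = m + 5 log₁₀ p + 5, so ∂M/∂p = 5/(p ln 10).
σ_M = (5/ln 10) · (σ_p/p) = 2.1715 × 0.015/0.1430 = 2.1715 × 0.1049 = 0.22779.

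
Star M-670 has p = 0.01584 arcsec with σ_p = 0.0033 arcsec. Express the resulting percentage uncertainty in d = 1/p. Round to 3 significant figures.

20.8%

For d = 1/p, |σ_d/d| = |σ_p/p|.
σ_p/p = 0.0033 / 0.01584 = 0.20833 = 20.833%.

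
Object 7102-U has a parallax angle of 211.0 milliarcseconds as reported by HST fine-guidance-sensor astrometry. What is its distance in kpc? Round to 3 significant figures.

p = 211.0 milliarcseconds = 0.2110 arcsec.
d = 1/p = 1/0.2110 = 4.7393 pc.
= 0.0047393 kpc.

0.00474 kpc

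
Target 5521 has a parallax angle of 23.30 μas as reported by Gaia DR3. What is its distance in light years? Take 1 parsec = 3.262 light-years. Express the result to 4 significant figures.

140000 light years

p = 23.30 μas = 0.00002330 arcsec.
d = 1/p = 1/0.00002330 = 42918 pc.
In light-years: 42918 × 3.262 = 1.4000 × 10^5 ly.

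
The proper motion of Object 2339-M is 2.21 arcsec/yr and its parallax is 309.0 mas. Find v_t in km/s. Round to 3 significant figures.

33.9 km/s

d = 1/p = 1/0.3090″ = 3.2362 pc.
v_t = 4.74 × μ × d = 4.74 × 2.21 × 3.2362 = 33.9 km/s.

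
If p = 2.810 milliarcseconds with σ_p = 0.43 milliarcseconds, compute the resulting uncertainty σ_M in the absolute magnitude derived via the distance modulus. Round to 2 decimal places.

σ_M = 0.33 mag

M = m − 5 log₁₀ d + 5 = m + 5 log₁₀ p + 5, so ∂M/∂p = 5/(p ln 10).
σ_M = (5/ln 10) · (σ_p/p) = 2.1715 × 0.43/2.810 = 2.1715 × 0.15302 = 0.33228.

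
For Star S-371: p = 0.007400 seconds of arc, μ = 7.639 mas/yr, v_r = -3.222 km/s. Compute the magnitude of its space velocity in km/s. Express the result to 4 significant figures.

d = 1/p = 1/0.007400″ = 135.14 pc.
μ = 7.639 mas/yr = 0.007639 ″/yr.
v_t = 4.740 μ d = 4.740 × 0.007639 × 135.14 = 4.8933 km/s.
v = √(v_r² + v_t²) = √((-3.222)² + 4.8933²) = √34.3257 = 5.8588 km/s.

5.859 km/s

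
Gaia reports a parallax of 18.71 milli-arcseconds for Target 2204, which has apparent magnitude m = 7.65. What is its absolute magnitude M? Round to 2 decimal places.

d = 1/p = 1/0.01871″ = 53.447 pc.
m − M = 5 log₁₀(53.447) − 5 = 8.6396 − 5 = 3.6396.
M = m − (m − M) = 7.65 − 3.6396 = 4.01.

M = 4.01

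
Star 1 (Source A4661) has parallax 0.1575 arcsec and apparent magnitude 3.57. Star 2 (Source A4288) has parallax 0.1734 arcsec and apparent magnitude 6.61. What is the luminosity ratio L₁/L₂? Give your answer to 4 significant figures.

L₁/L₂ = 19.93

d₁ = 1/p₁ = 1/0.1575″ = 6.3492 pc; d₂ = 1/p₂ = 1/0.1734″ = 5.767 pc.
M₁ = m₁ − 5 log₁₀ d₁ + 5 = 3.57 − 4.0136 + 5 = 4.5564.
M₂ = 6.61 − 3.8047 + 5 = 7.8053.
L₁/L₂ = 10^(0.4(M₂ − M₁)) = 10^(0.4 × 3.2489) = 10^1.29956 = 19.932.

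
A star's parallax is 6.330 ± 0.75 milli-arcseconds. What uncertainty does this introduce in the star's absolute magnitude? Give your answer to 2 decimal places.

M = m − 5 log₁₀ d + 5 = m + 5 log₁₀ p + 5, so ∂M/∂p = 5/(p ln 10).
σ_M = (5/ln 10) · (σ_p/p) = 2.1715 × 0.75/6.330 = 2.1715 × 0.11848 = 0.25728.

σ_M = 0.26 mag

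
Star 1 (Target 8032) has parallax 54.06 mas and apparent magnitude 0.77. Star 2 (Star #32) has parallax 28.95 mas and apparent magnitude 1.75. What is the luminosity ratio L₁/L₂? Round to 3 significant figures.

L₁/L₂ = 0.707

d₁ = 1/p₁ = 1/0.05406″ = 18.498 pc; d₂ = 1/p₂ = 1/0.02895″ = 34.542 pc.
M₁ = m₁ − 5 log₁₀ d₁ + 5 = 0.77 − 6.3356 + 5 = -0.5656.
M₂ = 1.75 − 7.6917 + 5 = -0.9417.
L₁/L₂ = 10^(0.4(M₂ − M₁)) = 10^(0.4 × (-0.3761)) = 10^(-0.15044) = 0.70723.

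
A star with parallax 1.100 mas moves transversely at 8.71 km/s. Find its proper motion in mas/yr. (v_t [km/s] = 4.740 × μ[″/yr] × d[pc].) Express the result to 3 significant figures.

d = 1/p = 1/0.001100″ = 909.09 pc.
μ = v_t / (4.74 d) = 8.71 / (4.74 × 909.09) = 8.71 / 4309.1 = 0.0020213 ″/yr = 2.0213 mas/yr.

2.02 mas/yr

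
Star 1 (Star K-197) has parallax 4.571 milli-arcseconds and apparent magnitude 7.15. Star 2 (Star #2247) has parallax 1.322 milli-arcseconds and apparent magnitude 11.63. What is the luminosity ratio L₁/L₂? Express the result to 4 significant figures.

d₁ = 1/p₁ = 1/0.004571″ = 218.77 pc; d₂ = 1/p₂ = 1/0.001322″ = 756.43 pc.
M₁ = m₁ − 5 log₁₀ d₁ + 5 = 7.15 − 11.6999 + 5 = 0.4501.
M₂ = 11.63 − 14.3938 + 5 = 2.2362.
L₁/L₂ = 10^(0.4(M₂ − M₁)) = 10^(0.4 × 1.7861) = 10^0.71444 = 5.1813.

L₁/L₂ = 5.181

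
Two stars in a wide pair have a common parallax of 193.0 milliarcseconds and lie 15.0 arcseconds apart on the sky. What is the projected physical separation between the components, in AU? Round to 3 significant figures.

77.7 AU

d = 1/p = 1/0.1930″ = 5.1813 pc.
At distance d (pc), an angle of θ arcsec spans θ·d AU: s = 15.0 × 5.1813 = 77.72 AU.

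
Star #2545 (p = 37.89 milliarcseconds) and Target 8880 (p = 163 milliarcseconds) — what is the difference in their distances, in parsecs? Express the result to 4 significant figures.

20.26 pc

d_A = 1/0.03789″ = 26.392 pc; d_B = 1/0.1630″ = 6.135 pc.
|d_B − d_A| = |6.135 − 26.392| = 20.257 pc.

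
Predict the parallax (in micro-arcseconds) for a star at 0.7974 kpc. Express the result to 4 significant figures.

1254 μas

d = 0.7974 kpc = 797.4 pc.
p = 1/d = 1/797.4 = 0.0012541 arcsec.
= 0.0012541 × 10⁶ = 1254.1 μas.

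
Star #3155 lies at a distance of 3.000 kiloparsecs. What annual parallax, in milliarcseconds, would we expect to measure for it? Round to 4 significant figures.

d = 3.000 kpc = 3000 pc.
p = 1/d = 1/3000 = 0.00033333 arcsec.
= 0.00033333 × 1000 = 0.33333 mas.

0.3333 mas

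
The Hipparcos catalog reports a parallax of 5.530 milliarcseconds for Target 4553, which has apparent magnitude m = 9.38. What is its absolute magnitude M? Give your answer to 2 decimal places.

d = 1/p = 1/0.005530″ = 180.83 pc.
m − M = 5 log₁₀(180.83) − 5 = 11.2864 − 5 = 6.2864.
M = m − (m − M) = 9.38 − 6.2864 = 3.09.

M = 3.09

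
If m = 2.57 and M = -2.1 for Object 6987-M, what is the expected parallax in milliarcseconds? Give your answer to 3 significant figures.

m − M = 2.57 − (-2.1) = 4.67.
d = 10^((m−M)/5 + 1) = 10^1.934 = 85.901 pc.
p = 1/d = 1/85.901 = 0.011641 arcsec = 11.641 mas.

11.6 mas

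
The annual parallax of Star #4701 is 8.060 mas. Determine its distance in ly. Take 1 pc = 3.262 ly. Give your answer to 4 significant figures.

p = 8.060 mas = 0.008060 arcsec.
d = 1/p = 1/0.008060 = 124.07 pc.
In light-years: 124.07 × 3.262 = 404.72 ly.

404.7 ly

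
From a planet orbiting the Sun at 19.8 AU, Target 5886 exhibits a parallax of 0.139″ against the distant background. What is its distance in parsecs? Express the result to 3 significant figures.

142 pc

With baseline B (in AU) and parallax p (in arcsec), d = B/p parsecs.
d = 19.8 / 0.139 = 142.45 pc.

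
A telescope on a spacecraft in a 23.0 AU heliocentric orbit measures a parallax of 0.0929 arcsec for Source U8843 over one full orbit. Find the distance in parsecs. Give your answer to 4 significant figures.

With baseline B (in AU) and parallax p (in arcsec), d = B/p parsecs.
d = 23.0 / 0.0929 = 247.58 pc.

247.6 pc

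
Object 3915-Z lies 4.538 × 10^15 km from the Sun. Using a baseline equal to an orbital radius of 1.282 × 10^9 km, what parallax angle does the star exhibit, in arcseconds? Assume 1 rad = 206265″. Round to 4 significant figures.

θ ≈ B/d = (1.282 × 10^9) / (4.538 × 10^15) = 2.8250 × 10^-7 rad.
In arcseconds: 2.8250 × 10^-7 × 206265 = 0.05827″.

0.05827 arcsec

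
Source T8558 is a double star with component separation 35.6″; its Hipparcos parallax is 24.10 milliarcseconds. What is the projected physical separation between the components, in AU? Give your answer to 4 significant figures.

1477 AU

d = 1/p = 1/0.02410″ = 41.494 pc.
At distance d (pc), an angle of θ arcsec spans θ·d AU: s = 35.6 × 41.494 = 1477.2 AU.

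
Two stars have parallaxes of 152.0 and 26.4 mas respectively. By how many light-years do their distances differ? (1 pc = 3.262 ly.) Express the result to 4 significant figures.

d_A = 1/0.1520″ = 6.5789 pc; d_B = 1/0.02640″ = 37.879 pc.
|d_B − d_A| = |37.879 − 6.5789| = 31.3 pc = 31.3 × 3.262 ly = 102.1 ly.

102.1 ly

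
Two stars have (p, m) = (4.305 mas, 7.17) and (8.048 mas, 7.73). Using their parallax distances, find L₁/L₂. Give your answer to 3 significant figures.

d₁ = 1/p₁ = 1/0.004305″ = 232.29 pc; d₂ = 1/p₂ = 1/0.008048″ = 124.25 pc.
M₁ = m₁ − 5 log₁₀ d₁ + 5 = 7.17 − 11.8302 + 5 = 0.3398.
M₂ = 7.73 − 10.4715 + 5 = 2.2585.
L₁/L₂ = 10^(0.4(M₂ − M₁)) = 10^(0.4 × 1.9187) = 10^0.76748 = 5.8544.

L₁/L₂ = 5.85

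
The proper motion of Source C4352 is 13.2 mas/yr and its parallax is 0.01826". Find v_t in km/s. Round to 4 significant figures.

3.427 km/s

d = 1/p = 1/0.01826″ = 54.765 pc.
μ = 13.2 mas/yr = 0.0132 ″/yr.
v_t = 4.74 × μ × d = 4.74 × 0.0132 × 54.765 = 3.4265 km/s.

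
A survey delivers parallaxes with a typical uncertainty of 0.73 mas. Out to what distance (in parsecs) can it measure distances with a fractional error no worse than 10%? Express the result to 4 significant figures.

σ_d/d = σ_p/p, so the condition is σ_p/p ≤ 0.10, i.e. p ≥ σ_p/0.10.
p_min = 0.73/0.10 = 7.3 mas = 0.0073 arcsec.
d_max = 1/p_min = 1/0.0073 = 136.99 pc.

137.0 pc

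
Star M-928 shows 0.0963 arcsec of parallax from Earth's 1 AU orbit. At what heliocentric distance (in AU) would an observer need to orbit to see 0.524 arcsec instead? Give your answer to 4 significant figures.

5.441 AU

Parallax scales linearly with baseline: p ∝ B, so B = p_target / p_Earth × 1 AU.
B = 0.524 / 0.0963 = 5.4413 AU.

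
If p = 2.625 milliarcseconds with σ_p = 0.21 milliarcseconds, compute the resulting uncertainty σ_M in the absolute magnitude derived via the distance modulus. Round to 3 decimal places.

σ_M = 0.174 mag

M = m − 5 log₁₀ d + 5 = m + 5 log₁₀ p + 5, so ∂M/∂p = 5/(p ln 10).
σ_M = (5/ln 10) · (σ_p/p) = 2.1715 × 0.21/2.625 = 2.1715 × 0.08 = 0.17372.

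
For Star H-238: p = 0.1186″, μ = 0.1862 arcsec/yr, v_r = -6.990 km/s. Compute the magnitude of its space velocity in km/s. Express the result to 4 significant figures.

10.21 km/s

d = 1/p = 1/0.1186″ = 8.4317 pc.
v_t = 4.740 μ d = 4.740 × 0.1862 × 8.4317 = 7.4417 km/s.
v = √(v_r² + v_t²) = √((-6.990)² + 7.4417²) = √104.239 = 10.21 km/s.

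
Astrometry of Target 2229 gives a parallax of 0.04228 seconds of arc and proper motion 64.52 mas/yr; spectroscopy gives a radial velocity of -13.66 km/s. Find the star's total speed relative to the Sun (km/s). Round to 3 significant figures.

d = 1/p = 1/0.04228″ = 23.652 pc.
μ = 64.52 mas/yr = 0.06452 ″/yr.
v_t = 4.740 μ d = 4.740 × 0.06452 × 23.652 = 7.2334 km/s.
v = √(v_r² + v_t²) = √((-13.66)² + 7.2334²) = √238.918 = 15.457 km/s.

15.5 km/s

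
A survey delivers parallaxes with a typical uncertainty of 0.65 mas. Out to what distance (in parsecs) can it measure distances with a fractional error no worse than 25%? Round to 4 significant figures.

σ_d/d = σ_p/p, so the condition is σ_p/p ≤ 0.25, i.e. p ≥ σ_p/0.25.
p_min = 0.65/0.25 = 2.6 mas = 0.0026 arcsec.
d_max = 1/p_min = 1/0.0026 = 384.62 pc.

384.6 pc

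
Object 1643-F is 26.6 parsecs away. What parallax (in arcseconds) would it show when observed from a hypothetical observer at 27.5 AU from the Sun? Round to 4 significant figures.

1.034 arcsec

p (arcsec) = B (AU) / d (pc).
p = 27.5 / 26.6 = 1.0338 arcsec.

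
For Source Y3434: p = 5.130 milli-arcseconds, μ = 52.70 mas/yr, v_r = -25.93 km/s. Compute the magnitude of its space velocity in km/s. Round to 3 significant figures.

d = 1/p = 1/0.005130″ = 194.93 pc.
μ = 52.70 mas/yr = 0.05270 ″/yr.
v_t = 4.740 μ d = 4.740 × 0.05270 × 194.93 = 48.693 km/s.
v = √(v_r² + v_t²) = √((-25.93)² + 48.693²) = √3043.37 = 55.167 km/s.

55.2 km/s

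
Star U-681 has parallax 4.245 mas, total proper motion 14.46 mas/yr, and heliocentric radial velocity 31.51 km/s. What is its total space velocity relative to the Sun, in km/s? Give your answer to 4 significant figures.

d = 1/p = 1/0.004245″ = 235.57 pc.
μ = 14.46 mas/yr = 0.01446 ″/yr.
v_t = 4.740 μ d = 4.740 × 0.01446 × 235.57 = 16.146 km/s.
v = √(v_r² + v_t²) = √(31.51² + 16.146²) = √1253.57 = 35.406 km/s.

35.41 km/s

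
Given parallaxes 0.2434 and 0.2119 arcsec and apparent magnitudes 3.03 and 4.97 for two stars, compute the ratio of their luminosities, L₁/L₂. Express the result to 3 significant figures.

L₁/L₂ = 4.53

d₁ = 1/p₁ = 1/0.2434″ = 4.1085 pc; d₂ = 1/p₂ = 1/0.2119″ = 4.7192 pc.
M₁ = m₁ − 5 log₁₀ d₁ + 5 = 3.03 − 3.0684 + 5 = 4.9616.
M₂ = 4.97 − 3.3693 + 5 = 6.6007.
L₁/L₂ = 10^(0.4(M₂ − M₁)) = 10^(0.4 × 1.6391) = 10^0.65564 = 4.5252.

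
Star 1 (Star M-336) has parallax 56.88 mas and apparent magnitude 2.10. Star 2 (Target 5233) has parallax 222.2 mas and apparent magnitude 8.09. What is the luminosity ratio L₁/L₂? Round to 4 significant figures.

L₁/L₂ = 3798

d₁ = 1/p₁ = 1/0.05688″ = 17.581 pc; d₂ = 1/p₂ = 1/0.2222″ = 4.5005 pc.
M₁ = m₁ − 5 log₁₀ d₁ + 5 = 2.10 − 6.2252 + 5 = 0.8748.
M₂ = 8.09 − 3.2663 + 5 = 9.8237.
L₁/L₂ = 10^(0.4(M₂ − M₁)) = 10^(0.4 × 8.9489) = 10^3.57956 = 3798.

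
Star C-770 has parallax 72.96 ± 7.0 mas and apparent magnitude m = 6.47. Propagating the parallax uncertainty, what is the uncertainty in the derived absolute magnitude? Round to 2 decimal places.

σ_M = 0.21 mag

M = m − 5 log₁₀ d + 5 = m + 5 log₁₀ p + 5, so ∂M/∂p = 5/(p ln 10).
σ_M = (5/ln 10) · (σ_p/p) = 2.1715 × 7.0/72.96 = 2.1715 × 0.095943 = 0.20834.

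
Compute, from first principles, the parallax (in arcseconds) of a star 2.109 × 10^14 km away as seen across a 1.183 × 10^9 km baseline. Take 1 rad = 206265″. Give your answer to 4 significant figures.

1.157 arcsec

θ ≈ B/d = (1.183 × 10^9) / (2.109 × 10^14) = 5.6093 × 10^-6 rad.
In arcseconds: 5.6093 × 10^-6 × 206265 = 1.157″.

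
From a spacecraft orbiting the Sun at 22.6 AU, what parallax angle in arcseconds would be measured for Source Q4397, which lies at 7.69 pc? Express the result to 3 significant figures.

2.94 arcsec

p (arcsec) = B (AU) / d (pc).
p = 22.6 / 7.69 = 2.9389 arcsec.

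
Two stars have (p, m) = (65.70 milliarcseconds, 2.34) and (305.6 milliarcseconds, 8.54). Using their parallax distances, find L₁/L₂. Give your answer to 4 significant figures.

d₁ = 1/p₁ = 1/0.06570″ = 15.221 pc; d₂ = 1/p₂ = 1/0.3056″ = 3.2723 pc.
M₁ = m₁ − 5 log₁₀ d₁ + 5 = 2.34 − 5.9122 + 5 = 1.4278.
M₂ = 8.54 − 2.5743 + 5 = 10.9657.
L₁/L₂ = 10^(0.4(M₂ − M₁)) = 10^(0.4 × 9.5379) = 10^3.81516 = 6533.7.

L₁/L₂ = 6534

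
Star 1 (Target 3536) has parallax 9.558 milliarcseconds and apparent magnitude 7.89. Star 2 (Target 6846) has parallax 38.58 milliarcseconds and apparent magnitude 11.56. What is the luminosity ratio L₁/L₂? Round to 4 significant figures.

L₁/L₂ = 478.6

d₁ = 1/p₁ = 1/0.009558″ = 104.62 pc; d₂ = 1/p₂ = 1/0.03858″ = 25.92 pc.
M₁ = m₁ − 5 log₁₀ d₁ + 5 = 7.89 − 10.0981 + 5 = 2.7919.
M₂ = 11.56 − 7.0682 + 5 = 9.4918.
L₁/L₂ = 10^(0.4(M₂ − M₁)) = 10^(0.4 × 6.6999) = 10^2.67996 = 478.59.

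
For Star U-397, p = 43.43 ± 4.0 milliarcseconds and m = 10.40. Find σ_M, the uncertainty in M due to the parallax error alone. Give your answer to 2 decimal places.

M = m − 5 log₁₀ d + 5 = m + 5 log₁₀ p + 5, so ∂M/∂p = 5/(p ln 10).
σ_M = (5/ln 10) · (σ_p/p) = 2.1715 × 4.0/43.43 = 2.1715 × 0.092102 = 0.2.

σ_M = 0.20 mag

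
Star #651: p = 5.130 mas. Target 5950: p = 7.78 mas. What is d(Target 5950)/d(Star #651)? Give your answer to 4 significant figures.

0.6594

Since d = 1/p, d_B/d_A = p_A/p_B.
= 5.130 / 7.78 = 0.65938.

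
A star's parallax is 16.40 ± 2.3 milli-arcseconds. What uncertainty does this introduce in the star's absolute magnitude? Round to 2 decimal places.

σ_M = 0.30 mag

M = m − 5 log₁₀ d + 5 = m + 5 log₁₀ p + 5, so ∂M/∂p = 5/(p ln 10).
σ_M = (5/ln 10) · (σ_p/p) = 2.1715 × 2.3/16.40 = 2.1715 × 0.14024 = 0.30453.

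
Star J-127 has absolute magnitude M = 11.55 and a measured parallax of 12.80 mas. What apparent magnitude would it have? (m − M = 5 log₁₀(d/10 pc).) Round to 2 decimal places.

d = 1/p = 1/0.01280″ = 78.125 pc.
m − M = 5 log₁₀ d − 5 = 5 log₁₀(78.125) − 5 = 9.4640 − 5 = 4.4640.
m = M + (m − M) = 11.55 + 4.4640 = 16.01.

m = 16.01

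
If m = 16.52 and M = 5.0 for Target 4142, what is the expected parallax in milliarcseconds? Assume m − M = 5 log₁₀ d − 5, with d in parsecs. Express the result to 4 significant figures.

0.4966 mas

m − M = 16.52 − 5.0 = 11.52.
d = 10^((m−M)/5 + 1) = 10^3.304 = 2013.7 pc.
p = 1/d = 1/2013.7 = 0.0004966 arcsec = 0.4966 mas.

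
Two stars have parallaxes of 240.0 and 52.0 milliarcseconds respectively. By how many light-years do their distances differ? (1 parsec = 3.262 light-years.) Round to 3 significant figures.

49.1 ly

d_A = 1/0.2400″ = 4.1667 pc; d_B = 1/0.05200″ = 19.231 pc.
|d_B − d_A| = |19.231 − 4.1667| = 15.064 pc = 15.064 × 3.262 ly = 49.139 ly.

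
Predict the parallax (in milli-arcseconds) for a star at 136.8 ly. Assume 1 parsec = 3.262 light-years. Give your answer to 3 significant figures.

d = 136.8 ly ÷ 3.262 = 41.937 pc.
p = 1/d = 1/41.937 = 0.023845 arcsec.
= 0.023845 × 1000 = 23.845 mas.

23.8 mas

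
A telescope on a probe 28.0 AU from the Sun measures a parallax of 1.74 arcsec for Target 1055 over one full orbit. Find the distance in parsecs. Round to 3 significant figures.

16.1 pc

With baseline B (in AU) and parallax p (in arcsec), d = B/p parsecs.
d = 28.0 / 1.74 = 16.092 pc.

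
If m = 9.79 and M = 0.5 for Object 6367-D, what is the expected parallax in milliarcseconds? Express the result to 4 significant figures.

m − M = 9.79 − 0.5 = 9.29.
d = 10^((m−M)/5 + 1) = 10^2.858 = 721.11 pc.
p = 1/d = 1/721.11 = 0.0013868 arcsec = 1.3868 mas.

1.387 mas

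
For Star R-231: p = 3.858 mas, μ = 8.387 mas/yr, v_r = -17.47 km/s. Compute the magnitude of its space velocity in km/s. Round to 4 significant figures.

d = 1/p = 1/0.003858″ = 259.2 pc.
μ = 8.387 mas/yr = 0.008387 ″/yr.
v_t = 4.740 μ d = 4.740 × 0.008387 × 259.2 = 10.304 km/s.
v = √(v_r² + v_t²) = √((-17.47)² + 10.304²) = √411.373 = 20.282 km/s.

20.28 km/s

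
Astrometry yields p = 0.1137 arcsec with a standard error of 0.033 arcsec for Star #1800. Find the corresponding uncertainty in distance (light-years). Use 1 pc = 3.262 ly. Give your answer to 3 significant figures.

8.33 ly

d = 1/p, so σ_d = σ_p / p².
σ_d = 0.0330 / (0.1137)² = 0.0330 / 0.012928 = 2.5526 pc = 2.5526 × 3.262 ly = 8.3266 ly.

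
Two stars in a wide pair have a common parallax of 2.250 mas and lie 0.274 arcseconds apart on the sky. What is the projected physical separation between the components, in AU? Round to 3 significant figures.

d = 1/p = 1/0.002250″ = 444.44 pc.
At distance d (pc), an angle of θ arcsec spans θ·d AU: s = 0.274 × 444.44 = 121.78 AU.

122 AU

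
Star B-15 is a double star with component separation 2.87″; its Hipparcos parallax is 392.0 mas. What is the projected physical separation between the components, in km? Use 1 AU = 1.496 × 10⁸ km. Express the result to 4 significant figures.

d = 1/p = 1/0.3920″ = 2.551 pc.
At distance d (pc), an angle of θ arcsec spans θ·d AU: s = 2.87 × 2.551 = 7.3214 AU.
= 7.3214 × 1.496 × 10⁸ km = 1.0953 × 10^9 km.

1.095 × 10^9 km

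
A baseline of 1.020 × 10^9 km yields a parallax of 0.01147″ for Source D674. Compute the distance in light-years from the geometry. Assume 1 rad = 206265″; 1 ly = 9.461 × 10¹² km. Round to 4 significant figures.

1939 ly

θ = 0.01147″ = 0.01147/206265 = 5.5608 × 10^-8 rad.
d = B/θ = (1.020 × 10^9) / (5.5608 × 10^-8) = 1.8343 × 10^16 km = (1.8343 × 10^16) / (9.461 × 10^12) ly = 1938.8 ly.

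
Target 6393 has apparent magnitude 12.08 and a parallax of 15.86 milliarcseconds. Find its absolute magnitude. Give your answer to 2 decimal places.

d = 1/p = 1/0.01586″ = 63.052 pc.
m − M = 5 log₁₀(63.052) − 5 = 8.9985 − 5 = 3.9985.
M = m − (m − M) = 12.08 − 3.9985 = 8.08.

M = 8.08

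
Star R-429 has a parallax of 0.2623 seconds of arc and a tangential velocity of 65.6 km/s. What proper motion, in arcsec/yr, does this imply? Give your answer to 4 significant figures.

d = 1/p = 1/0.2623″ = 3.8124 pc.
μ = v_t / (4.74 d) = 65.6 / (4.74 × 3.8124) = 65.6 / 18.071 = 3.6301 ″/yr.

3.630 arcsec/yr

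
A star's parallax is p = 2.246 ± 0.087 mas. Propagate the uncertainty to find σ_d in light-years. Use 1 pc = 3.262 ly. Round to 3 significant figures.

d = 1/p, so σ_d = σ_p / p².
σ_d = 0.0000870 / (0.002246)² = 0.0000870 / 0.0000050445 = 17.247 pc = 17.247 × 3.262 ly = 56.26 ly.

56.3 ly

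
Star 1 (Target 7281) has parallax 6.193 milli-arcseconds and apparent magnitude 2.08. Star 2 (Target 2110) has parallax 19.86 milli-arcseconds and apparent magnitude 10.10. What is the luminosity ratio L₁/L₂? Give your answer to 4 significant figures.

L₁/L₂ = 16600

d₁ = 1/p₁ = 1/0.006193″ = 161.47 pc; d₂ = 1/p₂ = 1/0.01986″ = 50.352 pc.
M₁ = m₁ − 5 log₁₀ d₁ + 5 = 2.08 − 11.0405 + 5 = -3.9605.
M₂ = 10.10 − 8.5101 + 5 = 6.5899.
L₁/L₂ = 10^(0.4(M₂ − M₁)) = 10^(0.4 × 10.5504) = 10^4.22016 = 16602.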